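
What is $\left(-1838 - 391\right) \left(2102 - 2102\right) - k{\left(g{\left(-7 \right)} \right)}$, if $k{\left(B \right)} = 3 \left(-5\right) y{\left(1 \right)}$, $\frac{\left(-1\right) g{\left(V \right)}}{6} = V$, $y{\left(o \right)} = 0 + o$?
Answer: $15$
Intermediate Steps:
$y{\left(o \right)} = o$
$g{\left(V \right)} = - 6 V$
$k{\left(B \right)} = -15$ ($k{\left(B \right)} = 3 \left(-5\right) 1 = \left(-15\right) 1 = -15$)
$\left(-1838 - 391\right) \left(2102 - 2102\right) - k{\left(g{\left(-7 \right)} \right)} = \left(-1838 - 391\right) \left(2102 - 2102\right) - -15 = \left(-2229\right) 0 + 15 = 0 + 15 = 15$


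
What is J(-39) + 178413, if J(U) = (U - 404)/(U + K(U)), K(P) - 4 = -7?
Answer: 7493789/42 ≈ 1.7842e+5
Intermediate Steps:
K(P) = -3 (K(P) = 4 - 7 = -3)
J(U) = (-404 + U)/(-3 + U) (J(U) = (U - 404)/(U - 3) = (-404 + U)/(-3 + U))
J(-39) + 178413 = (-404 - 39)/(-3 - 39) + 178413 = -443/(-42) + 178413 = -1/42*(-443) + 178413 = 443/42 + 178413 = 7493789/42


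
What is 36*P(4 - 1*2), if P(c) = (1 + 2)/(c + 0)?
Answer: 54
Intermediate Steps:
P(c) = 3/c
36*P(4 - 1*2) = 36*(3/(4 - 1*2)) = 36*(3/(4 - 2)) = 36*(3/2) = 54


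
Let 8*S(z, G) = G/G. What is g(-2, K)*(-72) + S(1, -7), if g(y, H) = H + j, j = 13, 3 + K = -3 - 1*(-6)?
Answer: -7487/8 ≈ -935.88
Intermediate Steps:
K = 0 (K = -3 + (-3 - 1*(-6)) = -3 + (-3 + 6) = -3 + 3 = 0)
S(z, G) = 1/8 (S(z, G) = (G/G)/8 = (1/8)*1 = 1/8)
g(y, H) = 13 + H (g(y, H) = H + 13 = 13 + H)
g(-2, K)*(-72) + S(1, -7) = (13 + 0)*(-72) + 1/8 = 13*(-72) + 1/8 = -936 + 1/8 = -7487/8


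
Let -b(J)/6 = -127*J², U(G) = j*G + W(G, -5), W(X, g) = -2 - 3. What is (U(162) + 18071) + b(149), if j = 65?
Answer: 16945758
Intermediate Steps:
W(X, g) = -5
U(G) = -5 + 65*G (U(G) = 65*G - 5 = -5 + 65*G)
b(J) = 762*J² (b(J) = -(-762)*J² = 762*J²)
(U(162) + 18071) + b(149) = ((-5 + 65*162) + 18071) + 762*149² = ((-5 + 10530) + 18071) + 762*22201 = (10525 + 18071) + 16917162 = 28596 + 16917162 = 16945758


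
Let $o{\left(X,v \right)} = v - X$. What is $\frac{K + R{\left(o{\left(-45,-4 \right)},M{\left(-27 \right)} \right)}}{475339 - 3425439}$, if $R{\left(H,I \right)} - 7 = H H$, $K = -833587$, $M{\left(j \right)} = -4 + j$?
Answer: $\frac{831899}{2950100} \approx 0.28199$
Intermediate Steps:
$R{\left(H,I \right)} = 7 + H^{2}$ ($R{\left(H,I \right)} = 7 + H H = 7 + H^{2}$)
$\frac{K + R{\left(o{\left(-45,-4 \right)},M{\left(-27 \right)} \right)}}{475339 - 3425439} = \frac{-833587 + \left(7 + \left(-4 - -45\right)^{2}\right)}{475339 - 3425439} = \frac{-833587 + \left(7 + \left(-4 + 45\right)^{2}\right)}{-2950100} = \left(-833587 + \left(7 + 41^{2}\right)\right) \left(- \frac{1}{2950100}\right) = \left(-833587 + \left(7 + 1681\right)\right) \left(- \frac{1}{2950100}\right) = \left(-833587 + 1688\right) \left(- \frac{1}{2950100}\right) = \left(-831899\right) \left(- \frac{1}{2950100}\right) = \frac{831899}{2950100}$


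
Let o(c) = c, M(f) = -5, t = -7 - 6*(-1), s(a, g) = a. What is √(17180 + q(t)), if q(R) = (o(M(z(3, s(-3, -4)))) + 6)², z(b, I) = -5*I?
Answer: 3*√1909 ≈ 131.08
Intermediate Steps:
t = -1 (t = -7 + 6 = -1)
q(R) = 1 (q(R) = (-5 + 6)² = 1² = 1)
√(17180 + q(t)) = √(17180 + 1) = √17181 = 3*√1909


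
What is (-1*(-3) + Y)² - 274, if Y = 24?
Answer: 455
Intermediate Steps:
(-1*(-3) + Y)² - 274 = (-1*(-3) + 24)² - 274 = (3 + 24)² - 274 = 27² - 274 = 729 - 274 = 455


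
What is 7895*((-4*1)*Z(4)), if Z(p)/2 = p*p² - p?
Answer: -3789600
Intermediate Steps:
Z(p) = -2*p + 2*p³ (Z(p) = 2*(p*p² - p) = 2*(p³ - p) = -2*p + 2*p³)
7895*((-4*1)*Z(4)) = 7895*((-4*1)*(2*4*(-1 + 4²))) = 7895*(-8*4*(-1 + 16)) = 7895*(-8*4*15) = 7895*(-4*120) = 7895*(-480) = -3789600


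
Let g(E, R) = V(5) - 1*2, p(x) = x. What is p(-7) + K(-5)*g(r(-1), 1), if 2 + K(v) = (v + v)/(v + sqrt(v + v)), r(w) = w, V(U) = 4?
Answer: -57/7 + 4*I*sqrt(10)/7 ≈ -8.1429 + 1.807*I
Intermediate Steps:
g(E, R) = 2 (g(E, R) = 4 - 1*2 = 4 - 2 = 2)
K(v) = -2 + 2*v/(v + sqrt(2)*sqrt(v)) (K(v) = -2 + (v + v)/(v + sqrt(v + v)) = -2 + (2*v)/(v + sqrt(2*v)) = -2 + (2*v)/(v + sqrt(2)*sqrt(v)) = -2 + 2*v/(v + sqrt(2)*sqrt(v)))
p(-7) + K(-5)*g(r(-1), 1) = -7 - 2*sqrt(2)*sqrt(-5)/(-5 + sqrt(2)*sqrt(-5))*2 = -7 - 2*sqrt(2)*I*sqrt(5)/(-5 + sqrt(2)*(I*sqrt(5)))*2 = -7 - 2*sqrt(2)*I*sqrt(5)/(-5 + I*sqrt(10))*2 = -7 - 2*I*sqrt(10)/(-5 + I*sqrt(10))*2 = -7 - 4*I*sqrt(10)/(-5 + I*sqrt(10))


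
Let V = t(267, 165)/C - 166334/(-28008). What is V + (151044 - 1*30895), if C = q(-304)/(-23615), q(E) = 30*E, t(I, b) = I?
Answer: 257234398823/2128608 ≈ 1.2085e+5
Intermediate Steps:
C = 1824/4723 (C = (30*(-304))/(-23615) = -9120*(-1/23615) = 1824/4723 ≈ 0.38620)
V = 1484276231/2128608 (V = 267/(1824/4723) - 166334/(-28008) = 267*(4723/1824) - 166334*(-1/28008) = 420347/608 + 83167/14004 = 1484276231/2128608 ≈ 697.30)
V + (151044 - 1*30895) = 1484276231/2128608 + (151044 - 1*30895) = 1484276231/2128608 + (151044 - 30895) = 1484276231/2128608 + 120149 = 257234398823/2128608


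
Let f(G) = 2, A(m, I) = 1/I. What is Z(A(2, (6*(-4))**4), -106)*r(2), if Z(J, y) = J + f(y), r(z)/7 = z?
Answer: 4644871/165888 ≈ 28.000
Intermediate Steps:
r(z) = 7*z
Z(J, y) = 2 + J (Z(J, y) = J + 2 = 2 + J)
Z(A(2, (6*(-4))**4), -106)*r(2) = (2 + 1/((6*(-4))**4))*(7*2) = (2 + 1/((-24)**4))*14 = (2 + 1/331776)*14 = (663553/331776)*14 = 4644871/165888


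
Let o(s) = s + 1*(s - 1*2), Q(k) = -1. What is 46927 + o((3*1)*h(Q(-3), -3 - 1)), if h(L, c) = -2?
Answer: 46913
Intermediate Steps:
o(s) = -2 + 2*s (o(s) = s + 1*(s - 2) = s + 1*(-2 + s) = s + (-2 + s) = -2 + 2*s)
46927 + o((3*1)*h(Q(-3), -3 - 1)) = 46927 + (-2 + 2*((3*1)*(-2))) = 46927 + (-2 + 2*(3*(-2))) = 46927 + (-2 + 2*(-6)) = 46927 + (-2 - 12) = 46927 - 14 = 46913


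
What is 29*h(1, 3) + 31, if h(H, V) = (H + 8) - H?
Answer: 263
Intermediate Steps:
h(H, V) = 8 (h(H, V) = (8 + H) - H = 8)
29*h(1, 3) + 31 = 29*8 + 31 = 232 + 31 = 263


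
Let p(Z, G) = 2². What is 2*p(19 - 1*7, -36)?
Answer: 8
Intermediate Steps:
p(Z, G) = 4
2*p(19 - 1*7, -36) = 2*4 = 8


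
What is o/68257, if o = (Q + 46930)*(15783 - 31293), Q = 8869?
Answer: -865442490/68257 ≈ -12679.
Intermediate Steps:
o = -865442490 (o = (8869 + 46930)*(15783 - 31293) = 55799*(-15510) = -865442490)
o/68257 = -865442490/68257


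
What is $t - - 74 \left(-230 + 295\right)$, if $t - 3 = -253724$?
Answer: $-248911$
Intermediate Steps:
$t = -253721$ ($t = 3 - 253724 = -253721$)
$t - - 74 \left(-230 + 295\right) = -253721 - - 74 \left(-230 + 295\right) = -253721 - \left(-74\right) 65 = -253721 - -4810 = -253721 + 4810 = -248911$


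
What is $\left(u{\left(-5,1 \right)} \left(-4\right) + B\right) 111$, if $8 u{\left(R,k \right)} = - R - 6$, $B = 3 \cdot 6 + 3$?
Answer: $\frac{4773}{2} \approx 2386.5$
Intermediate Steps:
$B = 21$ ($B = 18 + 3 = 21$)
$u{\left(R,k \right)} = - \frac{3}{4} - \frac{R}{8}$ ($u{\left(R,k \right)} = \frac{- R - 6}{8} = \frac{-6 - R}{8} = - \frac{3}{4} - \frac{R}{8}$)
$\left(u{\left(-5,1 \right)} \left(-4\right) + B\right) 111 = \left(\left(- \frac{3}{4} - - \frac{5}{8}\right) \left(-4\right) + 21\right) 111 = \left(\left(- \frac{3}{4} + \frac{5}{8}\right) \left(-4\right) + 21\right) 111 = \left(\left(- \frac{1}{8}\right) \left(-4\right) + 21\right) 111 = \left(\frac{1}{2} + 21\right) 111 = \frac{43}{2} \cdot 111 = \frac{4773}{2}$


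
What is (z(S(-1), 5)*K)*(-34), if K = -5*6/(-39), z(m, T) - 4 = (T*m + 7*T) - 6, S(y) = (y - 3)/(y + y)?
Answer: -14620/13 ≈ -1124.6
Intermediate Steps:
S(y) = (-3 + y)/(2*y) (S(y) = (-3 + y)/((2*y)) = (-3 + y)*(1/(2*y)) = (-3 + y)/(2*y))
z(m, T) = -2 + 7*T + T*m (z(m, T) = 4 + ((T*m + 7*T) - 6) = 4 + ((7*T + T*m) - 6) = 4 + (-6 + 7*T + T*m) = -2 + 7*T + T*m)
K = 10/13 (K = -30*(-1/39) = 10/13 ≈ 0.76923)
(z(S(-1), 5)*K)*(-34) = ((-2 + 7*5 + 5*((½)*(-3 - 1)/(-1)))*(10/13))*(-34) = ((-2 + 35 + 5*((½)*(-1)*(-4)))*(10/13))*(-34) = ((-2 + 35 + 5*2)*(10/13))*(-34) = ((-2 + 35 + 10)*(10/13))*(-34) = (43*(10/13))*(-34) = (430/13)*(-34) = -14620/13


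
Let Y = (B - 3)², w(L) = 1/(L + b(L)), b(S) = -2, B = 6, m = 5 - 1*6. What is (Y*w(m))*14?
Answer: -42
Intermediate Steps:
m = -1 (m = 5 - 6 = -1)
w(L) = 1/(-2 + L) (w(L) = 1/(L - 2) = 1/(-2 + L))
Y = 9 (Y = (6 - 3)² = 3² = 9)
(Y*w(m))*14 = (9/(-2 - 1))*14 = (9/(-3))*14 = (9*(-⅓))*14 = -3*14 = -42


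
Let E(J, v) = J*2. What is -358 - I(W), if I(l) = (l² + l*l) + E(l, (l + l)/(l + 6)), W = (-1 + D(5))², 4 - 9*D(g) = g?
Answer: -2385038/6561 ≈ -363.52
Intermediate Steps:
D(g) = 4/9 - g/9
E(J, v) = 2*J
W = 100/81 (W = (-1 + (4/9 - ⅑*5))² = (-1 + (4/9 - 5/9))² = (-1 - ⅑)² = (-10/9)² = 100/81 ≈ 1.2346)
I(l) = 2*l + 2*l² (I(l) = (l² + l*l) + 2*l = (l² + l²) + 2*l = 2*l² + 2*l = 2*l + 2*l²)
-358 - I(W) = -358 - 2*100*(1 + 100/81)/81 = -358 - 2*100*181/(81*81) = -358 - 1*36200/6561 = -358 - 36200/6561 = -2385038/6561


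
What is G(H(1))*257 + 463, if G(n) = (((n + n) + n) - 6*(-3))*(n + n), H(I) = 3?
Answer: 42097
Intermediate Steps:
G(n) = 2*n*(18 + 3*n) (G(n) = ((2*n + n) + 18)*(2*n) = (3*n + 18)*(2*n) = (18 + 3*n)*(2*n) = 2*n*(18 + 3*n))
G(H(1))*257 + 463 = (6*3*(6 + 3))*257 + 463 = (6*3*9)*257 + 463 = 162*257 + 463 = 41634 + 463 = 42097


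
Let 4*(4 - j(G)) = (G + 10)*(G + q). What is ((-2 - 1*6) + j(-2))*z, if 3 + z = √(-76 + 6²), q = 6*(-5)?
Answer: -180 + 120*I*√10 ≈ -180.0 + 379.47*I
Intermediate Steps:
q = -30
z = -3 + 2*I*√10 (z = -3 + √(-76 + 6²) = -3 + √(-76 + 36) = -3 + √(-40) = -3 + 2*I*√10 ≈ -3.0 + 6.3246*I)
j(G) = 4 - (-30 + G)*(10 + G)/4 (j(G) = 4 - (G + 10)*(G - 30)/4 = 4 - (10 + G)*(-30 + G)/4 = 4 - (-30 + G)*(10 + G)/4)
((-2 - 1*6) + j(-2))*z = ((-2 - 1*6) + (79 + 5*(-2) - ¼*(-2)²))*(-3 + 2*I*√10) = ((-2 - 6) + (79 - 10 - ¼*4))*(-3 + 2*I*√10) = (-8 + (79 - 10 - 1))*(-3 + 2*I*√10) = (-8 + 68)*(-3 + 2*I*√10) = 60*(-3 + 2*I*√10) = -180 + 120*I*√10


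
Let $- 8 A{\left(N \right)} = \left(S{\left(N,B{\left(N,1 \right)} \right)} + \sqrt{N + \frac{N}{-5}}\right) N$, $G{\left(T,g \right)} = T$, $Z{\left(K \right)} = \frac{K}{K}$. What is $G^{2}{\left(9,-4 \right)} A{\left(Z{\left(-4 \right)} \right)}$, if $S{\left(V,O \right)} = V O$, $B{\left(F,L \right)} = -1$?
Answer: $\frac{81}{8} - \frac{81 \sqrt{5}}{20} \approx 1.0689$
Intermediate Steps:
$S{\left(V,O \right)} = O V$
$Z{\left(K \right)} = 1$
$A{\left(N \right)} = - \frac{N \left(- N + \frac{2 \sqrt{5} \sqrt{N}}{5}\right)}{8}$ ($A{\left(N \right)} = - \frac{\left(- N + \sqrt{N + \frac{N}{-5}}\right) N}{8} = - \frac{\left(- N + \sqrt{N + N \left(- \frac{1}{5}\right)}\right) N}{8} = - \frac{\left(- N + \sqrt{N - \frac{N}{5}}\right) N}{8} = - \frac{\left(- N + \sqrt{\frac{4 N}{5}}\right) N}{8} = - \frac{\left(- N + \frac{2 \sqrt{5} \sqrt{N}}{5}\right) N}{8} = - \frac{N \left(- N + \frac{2 \sqrt{5} \sqrt{N}}{5}\right)}{8}$)
$G^{2}{\left(9,-4 \right)} A{\left(Z{\left(-4 \right)} \right)} = 9^{2} \left(\frac{1^{2}}{8} - \frac{\sqrt{5} \cdot 1^{\frac{3}{2}}}{20}\right) = 81 \left(\frac{1}{8} \cdot 1 - \frac{1}{20} \sqrt{5} \cdot 1\right) = 81 \left(\frac{1}{8} - \frac{\sqrt{5}}{20}\right) = \frac{81}{8} - \frac{81 \sqrt{5}}{20}$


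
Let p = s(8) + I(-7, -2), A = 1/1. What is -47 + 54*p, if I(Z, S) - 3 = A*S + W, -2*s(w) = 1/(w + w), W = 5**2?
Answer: 21685/16 ≈ 1355.3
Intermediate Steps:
W = 25
s(w) = -1/(4*w) (s(w) = -1/(2*(w + w)) = -1/(2*w)/2 = -1/(4*w))
A = 1 (A = 1*1 = 1)
I(Z, S) = 28 + S (I(Z, S) = 3 + (1*S + 25) = 3 + (S + 25) = 3 + (25 + S) = 28 + S)
p = 831/32 (p = -1/4/8 + (28 - 2) = -1/4*1/8 + 26 = -1/32 + 26 = 831/32 ≈ 25.969)
-47 + 54*p = -47 + 54*(831/32) = -47 + 22437/16 = 21685/16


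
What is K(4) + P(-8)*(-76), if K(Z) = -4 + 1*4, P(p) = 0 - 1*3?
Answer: 228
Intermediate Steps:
P(p) = -3 (P(p) = 0 - 3 = -3)
K(Z) = 0 (K(Z) = -4 + 4 = 0)
K(4) + P(-8)*(-76) = 0 - 3*(-76) = 0 + 228 = 228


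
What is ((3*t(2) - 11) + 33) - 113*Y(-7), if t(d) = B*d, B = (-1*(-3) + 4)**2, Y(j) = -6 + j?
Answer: 1785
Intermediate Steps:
B = 49 (B = (3 + 4)**2 = 7**2 = 49)
t(d) = 49*d
((3*t(2) - 11) + 33) - 113*Y(-7) = ((3*(49*2) - 11) + 33) - 113*(-6 - 7) = ((3*98 - 11) + 33) - 113*(-13) = ((294 - 11) + 33) + 1469 = (283 + 33) + 1469 = 316 + 1469 = 1785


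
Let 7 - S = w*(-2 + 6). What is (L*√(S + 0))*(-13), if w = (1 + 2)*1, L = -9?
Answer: 117*I*√5 ≈ 261.62*I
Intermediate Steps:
w = 3 (w = 3*1 = 3)
S = -5 (S = 7 - 3*(-2 + 6) = 7 - 3*4 = 7 - 1*12 = 7 - 12 = -5)
(L*√(S + 0))*(-13) = -9*√(-5 + 0)*(-13) = -9*I*√5*(-13) = 117*I*√5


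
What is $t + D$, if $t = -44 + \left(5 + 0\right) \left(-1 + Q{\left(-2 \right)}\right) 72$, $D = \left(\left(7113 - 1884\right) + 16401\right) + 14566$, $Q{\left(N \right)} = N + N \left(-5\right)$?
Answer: $38672$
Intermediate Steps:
$Q{\left(N \right)} = - 4 N$ ($Q{\left(N \right)} = N - 5 N = - 4 N$)
$D = 36196$ ($D = \left(\left(7113 - 1884\right) + 16401\right) + 14566 = \left(5229 + 16401\right) + 14566 = 21630 + 14566 = 36196$)
$t = 2476$ ($t = -44 + \left(5 + 0\right) \left(-1 - -8\right) 72 = -44 + 5 \left(-1 + 8\right) 72 = -44 + 5 \cdot 7 \cdot 72 = -44 + 35 \cdot 72 = -44 + 2520 = 2476$)
$t + D = 2476 + 36196 = 38672$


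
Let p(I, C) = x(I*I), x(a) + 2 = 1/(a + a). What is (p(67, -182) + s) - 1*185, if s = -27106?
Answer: -245036553/8978 ≈ -27293.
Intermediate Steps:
x(a) = -2 + 1/(2*a) (x(a) = -2 + 1/(a + a) = -2 + 1/(2*a))
p(I, C) = -2 + 1/(2*I**2) (p(I, C) = -2 + 1/(2*((I*I))) = -2 + 1/(2*(I**2)) = -2 + 1/(2*I**2))
(p(67, -182) + s) - 1*185 = ((-2 + (1/2)/67**2) - 27106) - 1*185 = ((-2 + (1/2)*(1/4489)) - 27106) - 185 = ((-2 + 1/8978) - 27106) - 185 = (-17955/8978 - 27106) - 185 = -243375623/8978 - 185 = -245036553/8978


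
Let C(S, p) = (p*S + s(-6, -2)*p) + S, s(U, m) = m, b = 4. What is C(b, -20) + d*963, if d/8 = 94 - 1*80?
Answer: 107820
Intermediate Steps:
d = 112 (d = 8*(94 - 1*80) = 8*(94 - 80) = 8*14 = 112)
C(S, p) = S - 2*p + S*p (C(S, p) = (p*S - 2*p) + S = (S*p - 2*p) + S = (-2*p + S*p) + S = S - 2*p + S*p)
C(b, -20) + d*963 = (4 - 2*(-20) + 4*(-20)) + 112*963 = (4 + 40 - 80) + 107856 = -36 + 107856 = 107820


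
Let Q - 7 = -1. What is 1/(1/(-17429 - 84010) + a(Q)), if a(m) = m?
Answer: 101439/608633 ≈ 0.16667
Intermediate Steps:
Q = 6 (Q = 7 - 1 = 6)
1/(1/(-17429 - 84010) + a(Q)) = 1/(1/(-17429 - 84010) + 6) = 1/(1/(-101439) + 6) = 1/(-1/101439 + 6) = 1/(608633/101439) = 101439/608633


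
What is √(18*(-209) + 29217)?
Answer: √25455 ≈ 159.55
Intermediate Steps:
√(18*(-209) + 29217) = √(-3762 + 29217) = √25455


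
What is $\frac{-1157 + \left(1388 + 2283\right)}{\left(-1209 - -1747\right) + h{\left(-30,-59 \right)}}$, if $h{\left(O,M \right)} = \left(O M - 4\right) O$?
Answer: $- \frac{1257}{26221} \approx -0.047939$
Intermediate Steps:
$h{\left(O,M \right)} = O \left(-4 + M O\right)$ ($h{\left(O,M \right)} = \left(M O - 4\right) O = \left(-4 + M O\right) O = O \left(-4 + M O\right)$)
$\frac{-1157 + \left(1388 + 2283\right)}{\left(-1209 - -1747\right) + h{\left(-30,-59 \right)}} = \frac{-1157 + \left(1388 + 2283\right)}{\left(-1209 - -1747\right) - 30 \left(-4 - -1770\right)} = \frac{-1157 + 3671}{\left(-1209 + 1747\right) - 30 \left(-4 + 1770\right)} = \frac{2514}{538 - 52980} = \frac{2514}{-52442} = 2514 \left(- \frac{1}{52442}\right) = - \frac{1257}{26221}$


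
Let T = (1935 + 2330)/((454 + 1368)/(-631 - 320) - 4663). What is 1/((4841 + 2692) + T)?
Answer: 887267/6682971108 ≈ 0.00013277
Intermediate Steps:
T = -811203/887267 (T = 4265/(1822/(-951) - 4663) = 4265/(1822*(-1/951) - 4663) = 4265/(-1822/951 - 4663) = 4265/(-4436335/951) = 4265*(-951/4436335) = -811203/887267 ≈ -0.91427)
1/((4841 + 2692) + T) = 1/((4841 + 2692) - 811203/887267) = 1/(7533 - 811203/887267) = 1/(6682971108/887267) = 887267/6682971108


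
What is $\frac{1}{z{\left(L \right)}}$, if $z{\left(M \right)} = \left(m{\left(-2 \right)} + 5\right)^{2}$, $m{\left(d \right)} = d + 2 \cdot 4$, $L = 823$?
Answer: $\frac{1}{121} \approx 0.0082645$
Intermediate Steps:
$m{\left(d \right)} = 8 + d$ ($m{\left(d \right)} = d + 8 = 8 + d$)
$z{\left(M \right)} = 121$ ($z{\left(M \right)} = \left(\left(8 - 2\right) + 5\right)^{2} = \left(6 + 5\right)^{2} = 11^{2} = 121$)
$\frac{1}{z{\left(L \right)}} = \frac{1}{121}$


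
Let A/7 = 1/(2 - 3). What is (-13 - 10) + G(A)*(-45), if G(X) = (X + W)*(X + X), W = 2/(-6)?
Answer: -4643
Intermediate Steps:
W = -⅓ (W = 2*(-⅙) = -⅓ ≈ -0.33333)
A = -7 (A = 7/(2 - 3) = 7/(-1) = 7*(-1) = -7)
G(X) = 2*X*(-⅓ + X) (G(X) = (X - ⅓)*(X + X) = (-⅓ + X)*(2*X) = 2*X*(-⅓ + X))
(-13 - 10) + G(A)*(-45) = (-13 - 10) + ((⅔)*(-7)*(-1 + 3*(-7)))*(-45) = -23 + ((⅔)*(-7)*(-1 - 21))*(-45) = -23 + ((⅔)*(-7)*(-22))*(-45) = -23 + (308/3)*(-45) = -23 - 4620 = -4643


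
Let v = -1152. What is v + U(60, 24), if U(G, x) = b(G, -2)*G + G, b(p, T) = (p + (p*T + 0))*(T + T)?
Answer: 13308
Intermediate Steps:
b(p, T) = 2*T*(p + T*p) (b(p, T) = (p + (T*p + 0))*(2*T) = (p + T*p)*(2*T) = 2*T*(p + T*p))
U(G, x) = G + 4*G² (U(G, x) = (2*(-2)*G*(1 - 2))*G + G = (2*(-2)*G*(-1))*G + G = (4*G)*G + G = 4*G² + G = G + 4*G²)
v + U(60, 24) = -1152 + 60*(1 + 4*60) = -1152 + 60*(1 + 240) = -1152 + 60*241 = -1152 + 14460 = 13308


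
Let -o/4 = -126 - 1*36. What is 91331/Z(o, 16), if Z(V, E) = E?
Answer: 91331/16 ≈ 5708.2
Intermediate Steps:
o = 648 (o = -4*(-126 - 1*36) = -4*(-126 - 36) = -4*(-162) = 648)
91331/Z(o, 16) = 91331/16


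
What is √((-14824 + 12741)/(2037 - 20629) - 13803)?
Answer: I*√298196266466/4648 ≈ 117.49*I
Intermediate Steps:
√((-14824 + 12741)/(2037 - 20629) - 13803) = √(-2083/(-18592) - 13803) = √(-2083*(-1/18592) - 13803) = √(2083/18592 - 13803) = √(-256623293/18592) = I*√298196266466/4648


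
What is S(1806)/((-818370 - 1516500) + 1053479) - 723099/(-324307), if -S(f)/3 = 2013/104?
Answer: 96365503763709/43218663387848 ≈ 2.2297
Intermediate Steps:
S(f) = -6039/104
S(1806)/((-818370 - 1516500) + 1053479) - 723099/(-324307) = -6039/(104*((-818370 - 1516500) + 1053479)) - 723099/(-324307) = -6039/(104*(-2334870 + 1053479)) - 723099*(-1/324307) = -6039/104/(-1281391) + 723099/324307 = -6039/104*(-1/1281391) + 723099/324307 = 6039/133264664 + 723099/324307 = 96365503763709/43218663387848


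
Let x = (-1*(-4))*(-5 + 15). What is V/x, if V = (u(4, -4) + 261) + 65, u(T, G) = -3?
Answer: 323/40 ≈ 8.0750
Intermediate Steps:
x = 40 (x = 4*10 = 40)
V = 323 (V = (-3 + 261) + 65 = 258 + 65 = 323)
V/x = 323/40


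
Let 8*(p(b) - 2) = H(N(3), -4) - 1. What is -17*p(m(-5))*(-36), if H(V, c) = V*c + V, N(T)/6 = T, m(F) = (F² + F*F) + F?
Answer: -5967/2 ≈ -2983.5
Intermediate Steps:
m(F) = F + 2*F² (m(F) = (F² + F²) + F = 2*F² + F = F + 2*F²)
N(T) = 6*T
H(V, c) = V + V*c
p(b) = -39/8 (p(b) = 2 + ((6*3)*(1 - 4) - 1)/8 = 2 + (18*(-3) - 1)/8 = 2 + (-54 - 1)/8 = 2 + (⅛)*(-55) = 2 - 55/8 = -39/8)
-17*p(m(-5))*(-36) = -17*(-39/8)*(-36) = (663/8)*(-36) = -5967/2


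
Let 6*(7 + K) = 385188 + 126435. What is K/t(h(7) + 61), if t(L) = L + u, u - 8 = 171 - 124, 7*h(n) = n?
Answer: 170527/234 ≈ 728.75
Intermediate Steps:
h(n) = n/7
u = 55 (u = 8 + (171 - 124) = 8 + 47 = 55)
K = 170527/2 (K = -7 + (385188 + 126435)/6 = -7 + (1/6)*511623 = -7 + 170541/2 = 170527/2 ≈ 85264.)
t(L) = 55 + L (t(L) = L + 55 = 55 + L)
K/t(h(7) + 61) = 170527/(2*(55 + ((1/7)*7 + 61))) = 170527/(2*(55 + (1 + 61))) = 170527/(2*(55 + 62)) = (170527/2)/117 = (170527/2)*(1/117) = 170527/234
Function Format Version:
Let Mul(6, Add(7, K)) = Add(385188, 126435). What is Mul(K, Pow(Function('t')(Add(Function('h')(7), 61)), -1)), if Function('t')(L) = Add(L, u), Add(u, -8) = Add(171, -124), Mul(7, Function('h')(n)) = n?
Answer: Rational(170527, 234) ≈ 728.75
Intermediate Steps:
Function('h')(n) = Mul(Rational(1, 7), n)
u = 55 (u = Add(8, Add(171, -124)) = Add(8, 47) = 55)
K = Rational(170527, 2) (K = Add(-7, Mul(Rational(1, 6), Add(385188, 126435))) = Add(-7, Mul(Rational(1, 6), 511623)) = Add(-7, Rational(170541, 2)) = Rational(170527, 2) ≈ 85264.)
Function('t')(L) = Add(55, L) (Function('t')(L) = Add(L, 55) = Add(55, L))
Mul(K, Pow(Function('t')(Add(Function('h')(7), 61)), -1)) = Mul(Rational(170527, 2), Pow(Add(55, Add(Mul(Rational(1, 7), 7), 61)), -1)) = Mul(Rational(170527, 2), Pow(Add(55, Add(1, 61)), -1)) = Mul(Rational(170527, 2), Pow(Add(55, 62), -1)) = Mul(Rational(170527, 2), Pow(117, -1)) = Mul(Rational(170527, 2), Rational(1, 117)) = Rational(170527, 234)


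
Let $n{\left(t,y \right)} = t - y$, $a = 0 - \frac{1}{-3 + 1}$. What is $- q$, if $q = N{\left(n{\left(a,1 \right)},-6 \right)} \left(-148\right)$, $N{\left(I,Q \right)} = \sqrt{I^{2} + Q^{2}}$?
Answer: $74 \sqrt{145} \approx 891.08$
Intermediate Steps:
$a = \frac{1}{2}$ ($a = 0 - \frac{1}{-2} = 0 - - \frac{1}{2} = 0 + \frac{1}{2} = \frac{1}{2} \approx 0.5$)
$q = - 74 \sqrt{145}$ ($q = \sqrt{\left(\frac{1}{2} - 1\right)^{2} + \left(-6\right)^{2}} \left(-148\right) = \sqrt{\left(\frac{1}{2} - 1\right)^{2} + 36} \left(-148\right) = \sqrt{\left(- \frac{1}{2}\right)^{2} + 36} \left(-148\right) = \sqrt{\frac{1}{4} + 36} \left(-148\right) = \sqrt{\frac{145}{4}} \left(-148\right) = \frac{\sqrt{145}}{2} \left(-148\right) = - 74 \sqrt{145} \approx -891.08$)
$- q = - \left(-74\right) \sqrt{145} = 74 \sqrt{145}$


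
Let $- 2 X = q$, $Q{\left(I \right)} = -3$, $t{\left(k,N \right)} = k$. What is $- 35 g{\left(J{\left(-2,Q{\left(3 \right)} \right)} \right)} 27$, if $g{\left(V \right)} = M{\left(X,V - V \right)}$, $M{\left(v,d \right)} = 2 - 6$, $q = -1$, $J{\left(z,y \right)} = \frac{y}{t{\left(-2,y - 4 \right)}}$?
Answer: $3780$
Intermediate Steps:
$J{\left(z,y \right)} = - \frac{y}{2}$ ($J{\left(z,y \right)} = \frac{y}{-2} = y \left(- \frac{1}{2}\right) = - \frac{y}{2}$)
$X = \frac{1}{2}$ ($X = \left(- \frac{1}{2}\right) \left(-1\right) = \frac{1}{2} \approx 0.5$)
$M{\left(v,d \right)} = -4$ ($M{\left(v,d \right)} = 2 - 6 = -4$)
$g{\left(V \right)} = -4$
$- 35 g{\left(J{\left(-2,Q{\left(3 \right)} \right)} \right)} 27 = \left(-35\right) \left(-4\right) 27 = 140 \cdot 27 = 3780$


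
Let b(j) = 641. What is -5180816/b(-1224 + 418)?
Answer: -5180816/641 ≈ -8082.4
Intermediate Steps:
-5180816/b(-1224 + 418) = -5180816/641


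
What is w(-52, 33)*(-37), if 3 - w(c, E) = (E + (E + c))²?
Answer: 7141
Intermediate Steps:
w(c, E) = 3 - (c + 2*E)² (w(c, E) = 3 - (E + (E + c))² = 3 - (c + 2*E)²)
w(-52, 33)*(-37) = (3 - (-52 + 2*33)²)*(-37) = (3 - (-52 + 66)²)*(-37) = (3 - 1*14²)*(-37) = (3 - 1*196)*(-37) = (3 - 196)*(-37) = -193*(-37) = 7141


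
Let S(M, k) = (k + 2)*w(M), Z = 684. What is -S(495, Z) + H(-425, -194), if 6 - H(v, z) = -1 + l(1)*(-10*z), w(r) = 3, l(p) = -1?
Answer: -111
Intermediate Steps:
S(M, k) = 6 + 3*k (S(M, k) = (k + 2)*3 = (2 + k)*3 = 6 + 3*k)
H(v, z) = 7 - 10*z (H(v, z) = 6 - (-1 - (-10)*z) = 6 - (-1 + 10*z) = 6 + (1 - 10*z) = 7 - 10*z)
-S(495, Z) + H(-425, -194) = -(6 + 3*684) + (7 - 10*(-194)) = -(6 + 2052) + (7 + 1940) = -1*2058 + 1947 = -2058 + 1947 = -111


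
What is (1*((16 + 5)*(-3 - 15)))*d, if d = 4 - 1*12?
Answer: 3024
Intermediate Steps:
d = -8 (d = 4 - 12 = -8)
(1*((16 + 5)*(-3 - 15)))*d = (1*((16 + 5)*(-3 - 15)))*(-8) = (1*(21*(-18)))*(-8) = (1*(-378))*(-8) = -378*(-8) = 3024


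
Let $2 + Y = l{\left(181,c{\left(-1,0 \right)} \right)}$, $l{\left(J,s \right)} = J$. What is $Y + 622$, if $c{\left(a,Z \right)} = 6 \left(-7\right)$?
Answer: $801$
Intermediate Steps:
$c{\left(a,Z \right)} = -42$
$Y = 179$ ($Y = -2 + 181 = 179$)
$Y + 622 = 179 + 622 = 801$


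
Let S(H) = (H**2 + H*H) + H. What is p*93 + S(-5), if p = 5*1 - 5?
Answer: 45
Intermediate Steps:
S(H) = H + 2*H**2 (S(H) = (H**2 + H**2) + H = 2*H**2 + H = H + 2*H**2)
p = 0 (p = 5 - 5 = 0)
p*93 + S(-5) = 0*93 - 5*(1 + 2*(-5)) = 0 - 5*(1 - 10) = 0 - 5*(-9) = 0 + 45 = 45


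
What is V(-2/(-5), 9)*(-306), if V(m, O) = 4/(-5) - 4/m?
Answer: 16524/5 ≈ 3304.8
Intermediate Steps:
V(m, O) = -4/5 - 4/m (V(m, O) = 4*(-1/5) - 4/m = -4/5 - 4/m)
V(-2/(-5), 9)*(-306) = (-4/5 - 4/((-2/(-5))))*(-306) = (-4/5 - 4/((-2*(-1/5))))*(-306) = (-4/5 - 4/2/5)*(-306) = (-4/5 - 4*5/2)*(-306) = (-4/5 - 10)*(-306) = -54/5*(-306) = 16524/5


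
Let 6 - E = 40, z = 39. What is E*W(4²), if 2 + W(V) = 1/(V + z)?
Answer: 3706/55 ≈ 67.382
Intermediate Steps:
E = -34 (E = 6 - 1*40 = 6 - 40 = -34)
W(V) = -2 + 1/(39 + V) (W(V) = -2 + 1/(V + 39) = -2 + 1/(39 + V))
E*W(4²) = -34*(-77 - 2*4²)/(39 + 4²) = -34*(-77 - 2*16)/(39 + 16) = -34*(-77 - 32)/55 = -34*(-109)/55 = -34*(-109/55) = 3706/55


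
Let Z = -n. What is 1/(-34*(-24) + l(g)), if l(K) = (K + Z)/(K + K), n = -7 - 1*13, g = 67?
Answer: 134/109431 ≈ 0.0012245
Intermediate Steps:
n = -20 (n = -7 - 13 = -20)
Z = 20 (Z = -1*(-20) = 20)
l(K) = (20 + K)/(2*K) (l(K) = (K + 20)/(K + K) = (20 + K)/((2*K)) = (20 + K)*(1/(2*K)) = (20 + K)/(2*K))
1/(-34*(-24) + l(g)) = 1/(-34*(-24) + (1/2)*(20 + 67)/67) = 1/(816 + (1/2)*(1/67)*87) = 1/(816 + 87/134) = 1/(109431/134) = 134/109431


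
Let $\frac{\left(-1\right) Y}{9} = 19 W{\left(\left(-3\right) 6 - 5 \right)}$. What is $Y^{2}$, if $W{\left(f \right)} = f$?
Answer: $15468489$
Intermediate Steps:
$Y = 3933$ ($Y = - 9 \cdot 19 \left(\left(-3\right) 6 - 5\right) = - 9 \cdot 19 \left(-18 - 5\right) = - 9 \cdot 19 \left(-23\right) = \left(-9\right) \left(-437\right) = 3933$)
$Y^{2} = 3933^{2} = 15468489$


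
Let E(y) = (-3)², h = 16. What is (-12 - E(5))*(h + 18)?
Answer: -714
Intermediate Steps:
E(y) = 9
(-12 - E(5))*(h + 18) = (-12 - 1*9)*(16 + 18) = (-12 - 9)*34 = -21*34 = -714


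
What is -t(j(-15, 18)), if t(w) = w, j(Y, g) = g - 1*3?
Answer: -15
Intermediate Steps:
j(Y, g) = -3 + g (j(Y, g) = g - 3 = -3 + g)
-t(j(-15, 18)) = -(-3 + 18) = -1*15 = -15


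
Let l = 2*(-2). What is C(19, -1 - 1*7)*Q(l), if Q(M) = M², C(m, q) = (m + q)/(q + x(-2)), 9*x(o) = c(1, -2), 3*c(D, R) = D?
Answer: -4752/215 ≈ -22.102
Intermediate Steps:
c(D, R) = D/3
x(o) = 1/27 (x(o) = ((⅓)*1)/9 = (⅑)*(⅓) = 1/27)
C(m, q) = (m + q)/(1/27 + q) (C(m, q) = (m + q)/(q + 1/27) = (m + q)/(1/27 + q))
l = -4
C(19, -1 - 1*7)*Q(l) = (27*(19 + (-1 - 1*7))/(1 + 27*(-1 - 1*7)))*(-4)² = (27*(19 + (-1 - 7))/(1 + 27*(-1 - 7)))*16 = (27*(19 - 8)/(1 + 27*(-8)))*16 = (27*11/(1 - 216))*16 = (27*11/(-215))*16 = (27*(-1/215)*11)*16 = -297/215*16 = -4752/215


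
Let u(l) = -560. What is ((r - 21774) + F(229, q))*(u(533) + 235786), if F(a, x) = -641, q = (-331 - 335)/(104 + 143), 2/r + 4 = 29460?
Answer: -38827358459947/7364 ≈ -5.2726e+9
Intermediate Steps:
r = 1/14728 (r = 2/(-4 + 29460) = 2/29456 = 2*(1/29456) = 1/14728 ≈ 6.7898e-5)
q = -666/247 ≈ -2.6964
((r - 21774) + F(229, q))*(u(533) + 235786) = ((1/14728 - 21774) - 641)*(-560 + 235786) = (-320687471/14728 - 641)*235226 = -330128119/14728*235226 = -38827358459947/7364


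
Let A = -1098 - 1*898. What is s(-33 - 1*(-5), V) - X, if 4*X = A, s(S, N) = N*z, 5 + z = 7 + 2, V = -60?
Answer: 259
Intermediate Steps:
z = 4 (z = -5 + (7 + 2) = -5 + 9 = 4)
s(S, N) = 4*N (s(S, N) = N*4 = 4*N)
A = -1996 (A = -1098 - 898 = -1996)
X = -499 (X = (¼)*(-1996) = -499)
s(-33 - 1*(-5), V) - X = 4*(-60) - 1*(-499) = -240 + 499 = 259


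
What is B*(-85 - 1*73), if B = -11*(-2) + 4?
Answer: -4108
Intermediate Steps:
B = 26 (B = 22 + 4 = 26)
B*(-85 - 1*73) = 26*(-85 - 1*73) = 26*(-85 - 73) = 26*(-158) = -4108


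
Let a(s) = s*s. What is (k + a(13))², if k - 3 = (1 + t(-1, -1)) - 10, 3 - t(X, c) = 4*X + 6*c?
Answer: 30976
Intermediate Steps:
t(X, c) = 3 - 6*c - 4*X (t(X, c) = 3 - (4*X + 6*c) = 3 + (-6*c - 4*X) = 3 - 6*c - 4*X)
k = 7 (k = 3 + ((1 + (3 - 6*(-1) - 4*(-1))) - 10) = 3 + ((1 + (3 + 6 + 4)) - 10) = 3 + ((1 + 13) - 10) = 3 + (14 - 10) = 3 + 4 = 7)
a(s) = s²
(k + a(13))² = (7 + 13²)² = (7 + 169)² = 176² = 30976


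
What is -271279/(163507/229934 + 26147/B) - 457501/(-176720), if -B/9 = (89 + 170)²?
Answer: -266197721873216552515/655290719266384 ≈ -4.0623e+5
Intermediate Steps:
B = -603729 (B = -9*(89 + 170)² = -9*259² = -9*67081 = -603729)
-271279/(163507/229934 + 26147/B) - 457501/(-176720) = -271279/(163507/229934 + 26147/(-603729)) - 457501/(-176720) = -271279/(163507*(1/229934) + 26147*(-1/603729)) - 457501*(-1/176720) = -271279/(163507/229934 - 26147/603729) + 457501/176720 = -271279/92701833305/138817823886 + 457501/176720 = -271279*138817823886/92701833305 + 457501/176720 = -37658360445970194/92701833305 + 457501/176720 = -266197721873216552515/655290719266384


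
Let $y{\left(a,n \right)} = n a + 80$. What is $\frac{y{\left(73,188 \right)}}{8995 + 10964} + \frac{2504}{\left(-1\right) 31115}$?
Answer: $\frac{379534124}{621024285} \approx 0.61114$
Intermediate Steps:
$y{\left(a,n \right)} = 80 + a n$ ($y{\left(a,n \right)} = a n + 80 = 80 + a n$)
$\frac{y{\left(73,188 \right)}}{8995 + 10964} + \frac{2504}{\left(-1\right) 31115} = \frac{80 + 73 \cdot 188}{8995 + 10964} + \frac{2504}{\left(-1\right) 31115} = \frac{80 + 13724}{19959} + \frac{2504}{-31115} = 13804 \cdot \frac{1}{19959} + 2504 \left(- \frac{1}{31115}\right) = \frac{13804}{19959} - \frac{2504}{31115} = \frac{379534124}{621024285}$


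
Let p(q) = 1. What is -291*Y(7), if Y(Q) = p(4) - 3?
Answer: 582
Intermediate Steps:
Y(Q) = -2 (Y(Q) = 1 - 3 = -2)
-291*Y(7) = -291*(-2) = 582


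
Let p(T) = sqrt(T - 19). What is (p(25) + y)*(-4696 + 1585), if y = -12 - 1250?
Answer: 3926082 - 3111*sqrt(6) ≈ 3.9185e+6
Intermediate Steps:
y = -1262
p(T) = sqrt(-19 + T)
(p(25) + y)*(-4696 + 1585) = (sqrt(-19 + 25) - 1262)*(-4696 + 1585) = (sqrt(6) - 1262)*(-3111) = (-1262 + sqrt(6))*(-3111) = 3926082 - 3111*sqrt(6)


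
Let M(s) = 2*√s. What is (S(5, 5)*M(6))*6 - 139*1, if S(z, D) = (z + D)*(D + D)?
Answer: -139 + 1200*√6 ≈ 2800.4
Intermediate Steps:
S(z, D) = 2*D*(D + z) (S(z, D) = (D + z)*(2*D) = 2*D*(D + z))
(S(5, 5)*M(6))*6 - 139*1 = ((2*5*(5 + 5))*(2*√6))*6 - 139*1 = ((2*5*10)*(2*√6))*6 - 139 = (100*(2*√6))*6 - 139 = (200*√6)*6 - 139 = 1200*√6 - 139 = -139 + 1200*√6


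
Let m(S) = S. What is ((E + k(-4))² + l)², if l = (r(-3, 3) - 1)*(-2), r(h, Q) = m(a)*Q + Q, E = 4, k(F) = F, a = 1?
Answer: 100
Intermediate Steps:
r(h, Q) = 2*Q (r(h, Q) = 1*Q + Q = Q + Q = 2*Q)
l = -10 (l = (2*3 - 1)*(-2) = (6 - 1)*(-2) = 5*(-2) = -10)
((E + k(-4))² + l)² = ((4 - 4)² - 10)² = (0² - 10)² = (0 - 10)² = (-10)² = 100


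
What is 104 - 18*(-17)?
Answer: 410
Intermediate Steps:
104 - 18*(-17) = 104 + 306 = 410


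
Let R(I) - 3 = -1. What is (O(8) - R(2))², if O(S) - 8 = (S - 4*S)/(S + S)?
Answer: 81/4 ≈ 20.250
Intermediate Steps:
R(I) = 2 (R(I) = 3 - 1 = 2)
O(S) = 13/2 (O(S) = 8 + (S - 4*S)/(S + S) = 8 + (-3*S)/((2*S)) = 8 + (-3*S)*(1/(2*S)) = 8 - 3/2 = 13/2)
(O(8) - R(2))² = (13/2 - 1*2)² = (13/2 - 2)² = (9/2)² = 81/4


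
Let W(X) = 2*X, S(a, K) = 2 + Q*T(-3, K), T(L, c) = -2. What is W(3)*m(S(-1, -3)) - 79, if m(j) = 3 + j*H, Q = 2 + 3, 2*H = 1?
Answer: -85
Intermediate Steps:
H = 1/2 (H = (1/2)*1 = 1/2 ≈ 0.50000)
Q = 5
S(a, K) = -8 (S(a, K) = 2 + 5*(-2) = 2 - 10 = -8)
m(j) = 3 + j/2 (m(j) = 3 + j*(1/2) = 3 + j/2)
W(3)*m(S(-1, -3)) - 79 = (2*3)*(3 + (1/2)*(-8)) - 79 = 6*(3 - 4) - 79 = 6*(-1) - 79 = -6 - 79 = -85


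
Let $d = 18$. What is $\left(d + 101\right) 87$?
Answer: $10353$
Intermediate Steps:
$\left(d + 101\right) 87 = \left(18 + 101\right) 87 = 119 \cdot 87 = 10353$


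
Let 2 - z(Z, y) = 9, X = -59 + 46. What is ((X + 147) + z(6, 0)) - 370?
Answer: -243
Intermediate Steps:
X = -13
z(Z, y) = -7 (z(Z, y) = 2 - 1*9 = 2 - 9 = -7)
((X + 147) + z(6, 0)) - 370 = ((-13 + 147) - 7) - 370 = (134 - 7) - 370 = 127 - 370 = -243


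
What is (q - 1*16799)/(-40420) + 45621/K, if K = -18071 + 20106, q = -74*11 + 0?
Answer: 2032263/88924 ≈ 22.854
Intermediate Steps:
q = -814 (q = -814 + 0 = -814)
K = 2035
(q - 1*16799)/(-40420) + 45621/K = (-814 - 1*16799)/(-40420) + 45621/2035 = (-814 - 16799)*(-1/40420) + 45621*(1/2035) = -17613*(-1/40420) + 1233/55 = 17613/40420 + 1233/55 = 2032263/88924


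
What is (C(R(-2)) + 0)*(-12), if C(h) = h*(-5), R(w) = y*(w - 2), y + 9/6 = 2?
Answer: -120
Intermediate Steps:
y = ½ (y = -3/2 + 2 = ½ ≈ 0.50000)
R(w) = -1 + w/2 (R(w) = (w - 2)/2 = (-2 + w)/2 = -1 + w/2)
C(h) = -5*h
(C(R(-2)) + 0)*(-12) = (-5*(-1 + (½)*(-2)) + 0)*(-12) = (-5*(-1 - 1) + 0)*(-12) = (-5*(-2) + 0)*(-12) = (10 + 0)*(-12) = 10*(-12) = -120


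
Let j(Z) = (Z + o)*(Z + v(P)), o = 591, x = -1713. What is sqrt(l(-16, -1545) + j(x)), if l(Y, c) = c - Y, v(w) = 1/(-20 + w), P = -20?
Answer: sqrt(192048505)/10 ≈ 1385.8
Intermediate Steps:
j(Z) = (591 + Z)*(-1/40 + Z) (j(Z) = (Z + 591)*(Z + 1/(-20 - 20)) = (591 + Z)*(Z + 1/(-40)) = (591 + Z)*(Z - 1/40) = (591 + Z)*(-1/40 + Z))
sqrt(l(-16, -1545) + j(x)) = sqrt((-1545 - 1*(-16)) + (-591/40 + (-1713)**2 + (23639/40)*(-1713))) = sqrt((-1545 + 16) + (-591/40 + 2934369 - 40493607/40)) = sqrt(-1529 + 38440281/20) = sqrt(38409701/20) = sqrt(192048505)/10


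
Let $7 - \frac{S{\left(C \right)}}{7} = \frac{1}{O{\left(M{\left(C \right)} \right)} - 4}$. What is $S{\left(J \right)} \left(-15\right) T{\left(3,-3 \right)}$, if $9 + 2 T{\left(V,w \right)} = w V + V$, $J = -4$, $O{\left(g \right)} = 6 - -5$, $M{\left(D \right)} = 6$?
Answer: $5400$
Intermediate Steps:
$O{\left(g \right)} = 11$ ($O{\left(g \right)} = 6 + 5 = 11$)
$S{\left(C \right)} = 48$ ($S{\left(C \right)} = 49 - \frac{7}{11 - 4} = 49 - \frac{7}{7} = 49 - 1 = 48$)
$T{\left(V,w \right)} = - \frac{9}{2} + \frac{V}{2} + \frac{V w}{2}$ ($T{\left(V,w \right)} = - \frac{9}{2} + \frac{w V + V}{2} = - \frac{9}{2} + \frac{V w + V}{2} = - \frac{9}{2} + \frac{V + V w}{2} = - \frac{9}{2} + \left(\frac{V}{2} + \frac{V w}{2}\right) = - \frac{9}{2} + \frac{V}{2} + \frac{V w}{2}$)
$S{\left(J \right)} \left(-15\right) T{\left(3,-3 \right)} = 48 \left(-15\right) \left(- \frac{9}{2} + \frac{1}{2} \cdot 3 + \frac{1}{2} \cdot 3 \left(-3\right)\right) = - 720 \left(- \frac{9}{2} + \frac{3}{2} - \frac{9}{2}\right) = \left(-720\right) \left(- \frac{15}{2}\right) = 5400$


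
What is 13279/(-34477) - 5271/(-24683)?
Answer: -146037290/850995791 ≈ -0.17161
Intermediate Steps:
13279/(-34477) - 5271/(-24683) = 13279*(-1/34477) - 5271*(-1/24683) = -13279/34477 + 5271/24683 = -146037290/850995791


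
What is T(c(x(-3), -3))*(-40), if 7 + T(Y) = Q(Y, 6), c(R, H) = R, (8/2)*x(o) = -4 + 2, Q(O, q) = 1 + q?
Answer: 0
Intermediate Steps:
x(o) = -1/2 (x(o) = (-4 + 2)/4 = (1/4)*(-2) = -1/2)
T(Y) = 0 (T(Y) = -7 + (1 + 6) = -7 + 7 = 0)
T(c(x(-3), -3))*(-40) = 0*(-40) = 0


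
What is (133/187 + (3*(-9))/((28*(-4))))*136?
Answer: 19945/154 ≈ 129.51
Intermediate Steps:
(133/187 + (3*(-9))/((28*(-4))))*136 = (133*(1/187) - 27/(-112))*136 = (133/187 - 27*(-1/112))*136 = (133/187 + 27/112)*136 = (19945/20944)*136 = 19945/154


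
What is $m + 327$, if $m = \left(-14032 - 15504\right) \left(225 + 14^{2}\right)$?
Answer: $-12434329$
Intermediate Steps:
$m = -12434656$ ($m = - 29536 \left(225 + 196\right) = \left(-29536\right) 421 = -12434656$)
$m + 327 = -12434656 + 327 = -12434329$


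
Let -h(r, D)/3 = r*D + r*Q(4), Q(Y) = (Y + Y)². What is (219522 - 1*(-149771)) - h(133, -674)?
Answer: 125903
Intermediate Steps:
Q(Y) = 4*Y² (Q(Y) = (2*Y)² = 4*Y²)
h(r, D) = -192*r - 3*D*r (h(r, D) = -3*(r*D + r*(4*4²)) = -3*(D*r + r*(4*16)) = -3*(D*r + r*64) = -3*(D*r + 64*r) = -3*(64*r + D*r) = -192*r - 3*D*r)
(219522 - 1*(-149771)) - h(133, -674) = (219522 - 1*(-149771)) - (-3)*133*(64 - 674) = (219522 + 149771) - (-3)*133*(-610) = 369293 - 1*243390 = 369293 - 243390 = 125903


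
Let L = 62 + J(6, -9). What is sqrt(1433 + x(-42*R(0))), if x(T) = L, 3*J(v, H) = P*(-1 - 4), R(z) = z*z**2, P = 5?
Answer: 2*sqrt(3345)/3 ≈ 38.557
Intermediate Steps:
R(z) = z**3
J(v, H) = -25/3 (J(v, H) = (5*(-1 - 4))/3 = (5*(-5))/3 = (1/3)*(-25) = -25/3)
L = 161/3 (L = 62 - 25/3 = 161/3 ≈ 53.667)
x(T) = 161/3
sqrt(1433 + x(-42*R(0))) = sqrt(1433 + 161/3) = sqrt(4460/3) = 2*sqrt(3345)/3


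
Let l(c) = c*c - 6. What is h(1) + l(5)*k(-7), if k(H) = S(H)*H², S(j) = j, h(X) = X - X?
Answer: -6517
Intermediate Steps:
l(c) = -6 + c² (l(c) = c² - 6 = -6 + c²)
h(X) = 0
k(H) = H³ (k(H) = H*H² = H³)
h(1) + l(5)*k(-7) = 0 + (-6 + 5²)*(-7)³ = 0 + (-6 + 25)*(-343) = 0 + 19*(-343) = 0 - 6517 = -6517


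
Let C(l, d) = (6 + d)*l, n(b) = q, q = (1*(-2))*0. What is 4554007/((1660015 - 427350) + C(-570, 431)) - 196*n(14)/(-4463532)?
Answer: 4554007/983575 ≈ 4.6301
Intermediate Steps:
q = 0 (q = -2*0 = 0)
n(b) = 0
C(l, d) = l*(6 + d)
4554007/((1660015 - 427350) + C(-570, 431)) - 196*n(14)/(-4463532) = 4554007/((1660015 - 427350) - 570*(6 + 431)) - 196*0/(-4463532) = 4554007/(1232665 - 570*437) + 0*(-1/4463532) = 4554007/(1232665 - 249090) + 0 = 4554007/983575 + 0 = 4554007/983575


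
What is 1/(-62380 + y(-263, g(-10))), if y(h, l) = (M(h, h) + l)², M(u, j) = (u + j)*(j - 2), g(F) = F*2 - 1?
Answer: 1/19423655781 ≈ 5.1484e-11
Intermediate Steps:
g(F) = -1 + 2*F (g(F) = 2*F - 1 = -1 + 2*F)
M(u, j) = (-2 + j)*(j + u) (M(u, j) = (j + u)*(-2 + j) = (-2 + j)*(j + u))
y(h, l) = (l - 4*h + 2*h²)² (y(h, l) = ((h² - 2*h - 2*h + h*h) + l)² = ((h² - 2*h - 2*h + h²) + l)² = ((-4*h + 2*h²) + l)² = (l - 4*h + 2*h²)²)
1/(-62380 + y(-263, g(-10))) = 1/(-62380 + ((-1 + 2*(-10)) - 4*(-263) + 2*(-263)²)²) = 1/(-62380 + ((-1 - 20) + 1052 + 2*69169)²) = 1/(-62380 + (-21 + 1052 + 138338)²) = 1/(-62380 + 139369²) = 1/(-62380 + 19423718161) = 1/19423655781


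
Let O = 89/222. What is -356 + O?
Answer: -78943/222 ≈ -355.60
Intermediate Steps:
O = 89/222 (O = 89*(1/222) = 89/222 ≈ 0.40090)
-356 + O = -356 + 89/222 = -78943/222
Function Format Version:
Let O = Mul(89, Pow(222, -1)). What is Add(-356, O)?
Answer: Rational(-78943, 222) ≈ -355.60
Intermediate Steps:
O = Rational(89, 222) (O = Mul(89, Rational(1, 222)) = Rational(89, 222) ≈ 0.40090)
Add(-356, O) = Add(-356, Rational(89, 222)) = Rational(-78943, 222)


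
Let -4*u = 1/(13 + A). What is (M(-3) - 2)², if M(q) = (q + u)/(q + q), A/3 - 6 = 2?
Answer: 1771561/788544 ≈ 2.2466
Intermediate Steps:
A = 24 (A = 18 + 3*2 = 18 + 6 = 24)
u = -1/148 (u = -1/(4*(13 + 24)) = -¼/37 = -¼*1/37 = -1/148 ≈ -0.0067568)
M(q) = (-1/148 + q)/(2*q) (M(q) = (q - 1/148)/(q + q) = (-1/148 + q)/((2*q)) = (-1/148 + q)*(1/(2*q)) = (-1/148 + q)/(2*q))
(M(-3) - 2)² = ((1/296)*(-1 + 148*(-3))/(-3) - 2)² = ((1/296)*(-⅓)*(-1 - 444) - 2)² = ((1/296)*(-⅓)*(-445) - 2)² = (445/888 - 2)² = (-1331/888)² = 1771561/788544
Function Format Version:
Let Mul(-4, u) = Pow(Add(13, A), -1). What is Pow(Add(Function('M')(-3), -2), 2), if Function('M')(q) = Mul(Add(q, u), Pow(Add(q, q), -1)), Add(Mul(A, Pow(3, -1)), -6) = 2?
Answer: Rational(1771561, 788544) ≈ 2.2466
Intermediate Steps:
A = 24 (A = Add(18, Mul(3, 2)) = Add(18, 6) = 24)
u = Rational(-1, 148) (u = Mul(Rational(-1, 4), Pow(Add(13, 24), -1)) = Mul(Rational(-1, 4), Pow(37, -1)) = Mul(Rational(-1, 4), Rational(1, 37)) = Rational(-1, 148) ≈ -0.0067568)
Function('M')(q) = Mul(Rational(1, 2), Pow(q, -1), Add(Rational(-1, 148), q)) (Function('M')(q) = Mul(Add(q, Rational(-1, 148)), Pow(Add(q, q), -1)) = Mul(Add(Rational(-1, 148), q), Pow(Mul(2, q), -1)) = Mul(Add(Rational(-1, 148), q), Mul(Rational(1, 2), Pow(q, -1))) = Mul(Rational(1, 2), Pow(q, -1), Add(Rational(-1, 148), q)))
Pow(Add(Function('M')(-3), -2), 2) = Pow(Add(Mul(Rational(1, 296), Pow(-3, -1), Add(-1, Mul(148, -3))), -2), 2) = Pow(Add(Mul(Rational(1, 296), Rational(-1, 3), Add(-1, -444)), -2), 2) = Pow(Add(Mul(Rational(1, 296), Rational(-1, 3), -445), -2), 2) = Pow(Add(Rational(445, 888), -2), 2) = Pow(Rational(-1331, 888), 2) = Rational(1771561, 788544)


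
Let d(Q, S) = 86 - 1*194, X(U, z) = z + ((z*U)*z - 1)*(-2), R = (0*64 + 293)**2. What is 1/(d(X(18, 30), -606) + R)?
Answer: 1/85741 ≈ 1.1663e-5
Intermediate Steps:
R = 85849 (R = (0 + 293)**2 = 293**2 = 85849)
X(U, z) = 2 + z - 2*U*z**2 (X(U, z) = z + ((U*z)*z - 1)*(-2) = z + (U*z**2 - 1)*(-2) = z + (-1 + U*z**2)*(-2) = z + (2 - 2*U*z**2) = 2 + z - 2*U*z**2)
d(Q, S) = -108 (d(Q, S) = 86 - 194 = -108)
1/(d(X(18, 30), -606) + R) = 1/(-108 + 85849) = 1/85741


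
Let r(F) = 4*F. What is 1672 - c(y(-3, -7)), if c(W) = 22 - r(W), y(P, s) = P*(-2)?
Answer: 1674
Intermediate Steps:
y(P, s) = -2*P
c(W) = 22 - 4*W
1672 - c(y(-3, -7)) = 1672 - (22 - (-8)*(-3)) = 1672 - (22 - 4*6) = 1672 - (22 - 24) = 1672 - 1*(-2) = 1672 + 2 = 1674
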